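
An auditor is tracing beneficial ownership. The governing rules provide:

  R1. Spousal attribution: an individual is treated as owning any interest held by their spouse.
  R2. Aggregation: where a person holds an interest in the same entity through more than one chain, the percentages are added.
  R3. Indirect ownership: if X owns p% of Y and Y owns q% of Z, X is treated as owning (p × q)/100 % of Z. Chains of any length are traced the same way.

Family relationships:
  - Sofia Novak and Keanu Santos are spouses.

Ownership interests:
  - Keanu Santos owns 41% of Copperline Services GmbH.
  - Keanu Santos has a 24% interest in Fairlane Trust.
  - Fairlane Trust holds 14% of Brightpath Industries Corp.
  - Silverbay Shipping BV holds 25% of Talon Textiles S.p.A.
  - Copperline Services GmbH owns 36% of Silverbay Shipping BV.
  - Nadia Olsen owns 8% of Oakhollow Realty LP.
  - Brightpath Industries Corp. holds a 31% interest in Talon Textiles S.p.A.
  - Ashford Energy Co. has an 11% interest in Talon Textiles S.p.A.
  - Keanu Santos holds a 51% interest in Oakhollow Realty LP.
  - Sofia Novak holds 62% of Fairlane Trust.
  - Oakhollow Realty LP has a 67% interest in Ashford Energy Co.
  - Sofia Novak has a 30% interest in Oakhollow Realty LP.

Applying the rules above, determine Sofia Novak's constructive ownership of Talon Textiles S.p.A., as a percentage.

13.3921%

By spousal attribution (R1), Sofia Novak is treated as also owning Keanu Santos's interest in Fairlane Trust, giving 62% + 24% = 86%.
By spousal attribution (R1), Sofia Novak is treated as also owning Keanu Santos's interest in Oakhollow Realty LP, giving 30% + 51% = 81%.
By spousal attribution (R1), Sofia Novak is treated as owning Keanu Santos's 41% interest in Copperline Services GmbH.
Chain via Fairlane Trust → Brightpath Industries Corp. (R3): 86% × 14% × 31% = 3.7324% of Talon Textiles S.p.A.
Chain via Oakhollow Realty LP → Ashford Energy Co. (R3): 81% × 67% × 11% = 5.9697% of Talon Textiles S.p.A.
Chain via Copperline Services GmbH → Silverbay Shipping BV (R3): 41% × 36% × 25% = 3.69% of Talon Textiles S.p.A.
Aggregating (R2): 3.7324% + 5.9697% + 3.69% = 13.3921%.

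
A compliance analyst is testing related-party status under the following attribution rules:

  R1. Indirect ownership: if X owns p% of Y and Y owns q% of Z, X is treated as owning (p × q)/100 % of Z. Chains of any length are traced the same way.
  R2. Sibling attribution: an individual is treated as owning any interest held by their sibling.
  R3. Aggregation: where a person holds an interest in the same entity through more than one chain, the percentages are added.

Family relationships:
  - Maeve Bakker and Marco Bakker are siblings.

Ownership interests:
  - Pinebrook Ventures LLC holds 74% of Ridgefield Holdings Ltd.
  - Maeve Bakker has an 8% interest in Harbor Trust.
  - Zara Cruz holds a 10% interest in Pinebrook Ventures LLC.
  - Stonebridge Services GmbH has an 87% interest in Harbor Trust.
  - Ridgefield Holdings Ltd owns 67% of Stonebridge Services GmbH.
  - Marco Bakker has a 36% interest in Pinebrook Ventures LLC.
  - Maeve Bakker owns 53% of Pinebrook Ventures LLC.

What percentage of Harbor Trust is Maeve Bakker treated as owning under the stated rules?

By sibling attribution (R2), Maeve Bakker is treated as also owning Marco Bakker's interest in Pinebrook Ventures LLC, giving 53% + 36% = 89%.
Chain via Pinebrook Ventures LLC → Ridgefield Holdings Ltd → Stonebridge Services GmbH (R1): 89% × 74% × 67% × 87% = 38.389794% of Harbor Trust.
Direct interest in Harbor Trust: 8%.
Aggregating (R3): 38.389794% + 8% = 46.389794%.

46.389794%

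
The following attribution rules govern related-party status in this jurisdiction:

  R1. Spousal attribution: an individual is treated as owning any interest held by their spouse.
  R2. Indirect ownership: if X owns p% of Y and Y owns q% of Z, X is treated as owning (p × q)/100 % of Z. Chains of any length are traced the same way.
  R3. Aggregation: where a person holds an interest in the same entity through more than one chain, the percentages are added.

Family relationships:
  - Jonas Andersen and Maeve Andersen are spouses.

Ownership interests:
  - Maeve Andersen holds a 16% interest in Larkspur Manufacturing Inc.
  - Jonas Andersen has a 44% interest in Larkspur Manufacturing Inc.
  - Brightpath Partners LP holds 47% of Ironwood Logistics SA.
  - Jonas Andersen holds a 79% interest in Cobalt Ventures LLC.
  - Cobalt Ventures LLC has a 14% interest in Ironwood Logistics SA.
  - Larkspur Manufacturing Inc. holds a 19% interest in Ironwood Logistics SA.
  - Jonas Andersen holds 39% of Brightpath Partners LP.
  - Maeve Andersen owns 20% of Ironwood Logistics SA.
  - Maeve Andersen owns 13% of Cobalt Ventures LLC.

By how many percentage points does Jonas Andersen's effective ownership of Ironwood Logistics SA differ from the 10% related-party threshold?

By spousal attribution (R1), Jonas Andersen is treated as also owning Maeve Andersen's interest in Cobalt Ventures LLC, giving 79% + 13% = 92%.
By spousal attribution (R1), Jonas Andersen is treated as also owning Maeve Andersen's interest in Larkspur Manufacturing Inc, giving 44% + 16% = 60%.
By spousal attribution (R1), Jonas Andersen is treated as owning Maeve Andersen's 20% interest in Ironwood Logistics SA.
Chain via Cobalt Ventures LLC (R2): 92% × 14% = 12.88% of Ironwood Logistics SA.
Chain via Larkspur Manufacturing Inc. (R2): 60% × 19% = 11.4% of Ironwood Logistics SA.
Chain via Brightpath Partners LP (R2): 39% × 47% = 18.33% of Ironwood Logistics SA.
Direct interest in Ironwood Logistics SA: 20%.
Aggregating (R3): 12.88% + 11.4% + 18.33% + 20% = 62.61%.
62.61% exceeds the 10% threshold by 52.61 percentage points.

52.61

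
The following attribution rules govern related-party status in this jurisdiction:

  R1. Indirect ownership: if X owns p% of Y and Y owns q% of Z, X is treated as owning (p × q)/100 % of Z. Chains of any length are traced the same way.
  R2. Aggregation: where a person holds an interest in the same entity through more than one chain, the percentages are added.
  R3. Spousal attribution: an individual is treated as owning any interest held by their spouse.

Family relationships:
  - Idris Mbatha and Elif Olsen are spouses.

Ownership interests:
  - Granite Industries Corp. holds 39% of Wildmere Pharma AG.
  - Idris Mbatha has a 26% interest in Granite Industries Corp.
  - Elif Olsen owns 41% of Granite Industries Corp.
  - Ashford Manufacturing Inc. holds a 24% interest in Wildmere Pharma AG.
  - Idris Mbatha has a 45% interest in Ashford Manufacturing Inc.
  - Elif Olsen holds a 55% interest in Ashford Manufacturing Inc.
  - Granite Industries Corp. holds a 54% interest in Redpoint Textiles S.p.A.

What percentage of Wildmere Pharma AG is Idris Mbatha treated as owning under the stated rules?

50.13%

By spousal attribution (R3), Idris Mbatha is treated as also owning Elif Olsen's interest in Ashford Manufacturing Inc, giving 45% + 55% = 100%.
By spousal attribution (R3), Idris Mbatha is treated as also owning Elif Olsen's interest in Granite Industries Corp, giving 26% + 41% = 67%.
Chain via Ashford Manufacturing Inc. (R1): 100% × 24% = 24% of Wildmere Pharma AG.
Chain via Granite Industries Corp. (R1): 67% × 39% = 26.13% of Wildmere Pharma AG.
Aggregating (R2): 24% + 26.13% = 50.13%.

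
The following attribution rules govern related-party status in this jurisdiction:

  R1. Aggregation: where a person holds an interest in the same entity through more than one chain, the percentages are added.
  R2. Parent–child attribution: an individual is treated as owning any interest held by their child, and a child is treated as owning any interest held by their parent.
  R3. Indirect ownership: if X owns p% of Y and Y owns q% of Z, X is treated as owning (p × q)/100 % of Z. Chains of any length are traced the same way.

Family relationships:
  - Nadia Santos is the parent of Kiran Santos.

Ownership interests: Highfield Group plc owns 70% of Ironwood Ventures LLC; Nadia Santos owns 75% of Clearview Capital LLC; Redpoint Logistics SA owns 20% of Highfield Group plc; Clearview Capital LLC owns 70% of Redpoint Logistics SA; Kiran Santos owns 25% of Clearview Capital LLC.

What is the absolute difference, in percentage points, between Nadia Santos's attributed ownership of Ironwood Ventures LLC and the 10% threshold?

0.2

By parent–child attribution (R2), Nadia Santos is treated as also owning Kiran Santos's interest in Clearview Capital LLC, giving 75% + 25% = 100%.
Chain via Clearview Capital LLC → Redpoint Logistics SA → Highfield Group plc (R3): 100% × 70% × 20% × 70% = 9.8% of Ironwood Ventures LLC.
9.8% falls short of the 10% threshold by 0.2 percentage points.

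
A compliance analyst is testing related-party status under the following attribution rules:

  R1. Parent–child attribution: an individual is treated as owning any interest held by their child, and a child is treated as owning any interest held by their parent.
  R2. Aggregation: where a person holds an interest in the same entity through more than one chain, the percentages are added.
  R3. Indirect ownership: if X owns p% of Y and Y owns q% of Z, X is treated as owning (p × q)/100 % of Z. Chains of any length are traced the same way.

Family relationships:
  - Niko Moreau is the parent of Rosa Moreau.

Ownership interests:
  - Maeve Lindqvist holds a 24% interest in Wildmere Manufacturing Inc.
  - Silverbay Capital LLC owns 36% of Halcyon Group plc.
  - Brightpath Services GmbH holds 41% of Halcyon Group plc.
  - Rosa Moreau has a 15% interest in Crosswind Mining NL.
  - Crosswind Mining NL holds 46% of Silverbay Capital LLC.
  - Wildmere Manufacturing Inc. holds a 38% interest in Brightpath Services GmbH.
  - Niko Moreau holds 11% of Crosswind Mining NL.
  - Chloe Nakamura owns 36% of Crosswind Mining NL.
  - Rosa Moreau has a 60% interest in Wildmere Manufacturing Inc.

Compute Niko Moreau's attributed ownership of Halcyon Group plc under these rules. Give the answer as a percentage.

By parent–child attribution (R1), Niko Moreau is treated as also owning Rosa Moreau's interest in Crosswind Mining NL, giving 11% + 15% = 26%.
By parent–child attribution (R1), Niko Moreau is treated as owning Rosa Moreau's 60% interest in Wildmere Manufacturing Inc.
Chain via Crosswind Mining NL → Silverbay Capital LLC (R3): 26% × 46% × 36% = 4.3056% of Halcyon Group plc.
Chain via Wildmere Manufacturing Inc. → Brightpath Services GmbH (R3): 60% × 38% × 41% = 9.348% of Halcyon Group plc.
Aggregating (R2): 4.3056% + 9.348% = 13.6536%.

13.6536%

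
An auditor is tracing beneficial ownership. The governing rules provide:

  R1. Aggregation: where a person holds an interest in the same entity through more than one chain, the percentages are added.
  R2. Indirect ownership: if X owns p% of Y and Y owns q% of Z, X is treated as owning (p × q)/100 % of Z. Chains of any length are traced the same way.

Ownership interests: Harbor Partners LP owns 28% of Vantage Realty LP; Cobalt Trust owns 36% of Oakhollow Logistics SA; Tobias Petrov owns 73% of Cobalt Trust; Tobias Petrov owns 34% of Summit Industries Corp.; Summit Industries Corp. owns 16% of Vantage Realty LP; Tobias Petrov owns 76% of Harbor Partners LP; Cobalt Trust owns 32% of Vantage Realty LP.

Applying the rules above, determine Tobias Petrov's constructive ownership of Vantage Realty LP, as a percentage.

50.08%

Chain via Summit Industries Corp. (R2): 34% × 16% = 5.44% of Vantage Realty LP.
Chain via Cobalt Trust (R2): 73% × 32% = 23.36% of Vantage Realty LP.
Chain via Harbor Partners LP (R2): 76% × 28% = 21.28% of Vantage Realty LP.
Aggregating (R1): 5.44% + 23.36% + 21.28% = 50.08%.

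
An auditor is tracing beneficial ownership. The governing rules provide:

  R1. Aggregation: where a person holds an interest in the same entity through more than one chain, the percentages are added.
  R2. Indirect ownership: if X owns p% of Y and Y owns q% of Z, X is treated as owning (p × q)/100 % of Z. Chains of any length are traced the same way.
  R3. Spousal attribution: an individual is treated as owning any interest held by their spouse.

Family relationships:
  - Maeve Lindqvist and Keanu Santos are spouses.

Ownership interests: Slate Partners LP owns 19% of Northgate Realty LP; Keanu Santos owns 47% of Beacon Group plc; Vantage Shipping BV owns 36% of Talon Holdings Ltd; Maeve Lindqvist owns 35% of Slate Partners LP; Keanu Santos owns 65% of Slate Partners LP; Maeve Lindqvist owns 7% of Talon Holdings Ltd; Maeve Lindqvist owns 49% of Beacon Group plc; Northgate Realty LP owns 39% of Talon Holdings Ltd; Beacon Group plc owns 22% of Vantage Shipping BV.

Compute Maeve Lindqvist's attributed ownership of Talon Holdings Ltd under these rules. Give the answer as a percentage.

22.0132%

By spousal attribution (R3), Maeve Lindqvist is treated as also owning Keanu Santos's interest in Beacon Group plc, giving 49% + 47% = 96%.
By spousal attribution (R3), Maeve Lindqvist is treated as also owning Keanu Santos's interest in Slate Partners LP, giving 35% + 65% = 100%.
Chain via Beacon Group plc → Vantage Shipping BV (R2): 96% × 22% × 36% = 7.6032% of Talon Holdings Ltd.
Chain via Slate Partners LP → Northgate Realty LP (R2): 100% × 19% × 39% = 7.41% of Talon Holdings Ltd.
Direct interest in Talon Holdings Ltd: 7%.
Aggregating (R1): 7.6032% + 7.41% + 7% = 22.0132%.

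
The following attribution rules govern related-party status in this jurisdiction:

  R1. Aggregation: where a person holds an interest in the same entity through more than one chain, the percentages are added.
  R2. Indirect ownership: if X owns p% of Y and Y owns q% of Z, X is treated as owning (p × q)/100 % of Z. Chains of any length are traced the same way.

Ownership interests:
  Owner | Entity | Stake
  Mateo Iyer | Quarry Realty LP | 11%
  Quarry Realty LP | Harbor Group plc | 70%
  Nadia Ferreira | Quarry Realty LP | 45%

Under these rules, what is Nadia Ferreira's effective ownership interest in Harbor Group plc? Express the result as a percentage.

31.5%

Chain via Quarry Realty LP (R2): 45% × 70% = 31.5% of Harbor Group plc.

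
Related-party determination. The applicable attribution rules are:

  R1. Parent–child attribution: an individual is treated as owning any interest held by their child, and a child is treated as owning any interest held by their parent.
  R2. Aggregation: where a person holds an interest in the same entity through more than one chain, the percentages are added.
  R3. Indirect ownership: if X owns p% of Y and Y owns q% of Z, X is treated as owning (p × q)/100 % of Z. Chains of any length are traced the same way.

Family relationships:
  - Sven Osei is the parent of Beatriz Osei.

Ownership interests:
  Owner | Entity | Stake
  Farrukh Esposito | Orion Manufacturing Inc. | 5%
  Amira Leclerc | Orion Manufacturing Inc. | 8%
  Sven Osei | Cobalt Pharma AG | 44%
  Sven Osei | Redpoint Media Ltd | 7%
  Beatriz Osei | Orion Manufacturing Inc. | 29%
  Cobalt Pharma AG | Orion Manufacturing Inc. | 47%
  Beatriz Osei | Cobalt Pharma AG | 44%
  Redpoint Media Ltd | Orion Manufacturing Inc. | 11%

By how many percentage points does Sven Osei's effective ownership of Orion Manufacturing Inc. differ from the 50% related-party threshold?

21.13

By parent–child attribution (R1), Sven Osei is treated as also owning Beatriz Osei's interest in Cobalt Pharma AG, giving 44% + 44% = 88%.
By parent–child attribution (R1), Sven Osei is treated as owning Beatriz Osei's 29% interest in Orion Manufacturing Inc.
Chain via Redpoint Media Ltd (R3): 7% × 11% = 0.77% of Orion Manufacturing Inc.
Chain via Cobalt Pharma AG (R3): 88% × 47% = 41.36% of Orion Manufacturing Inc.
Direct interest in Orion Manufacturing Inc: 29%.
Aggregating (R2): 0.77% + 41.36% + 29% = 71.13%.
71.13% exceeds the 50% threshold by 21.13 percentage points.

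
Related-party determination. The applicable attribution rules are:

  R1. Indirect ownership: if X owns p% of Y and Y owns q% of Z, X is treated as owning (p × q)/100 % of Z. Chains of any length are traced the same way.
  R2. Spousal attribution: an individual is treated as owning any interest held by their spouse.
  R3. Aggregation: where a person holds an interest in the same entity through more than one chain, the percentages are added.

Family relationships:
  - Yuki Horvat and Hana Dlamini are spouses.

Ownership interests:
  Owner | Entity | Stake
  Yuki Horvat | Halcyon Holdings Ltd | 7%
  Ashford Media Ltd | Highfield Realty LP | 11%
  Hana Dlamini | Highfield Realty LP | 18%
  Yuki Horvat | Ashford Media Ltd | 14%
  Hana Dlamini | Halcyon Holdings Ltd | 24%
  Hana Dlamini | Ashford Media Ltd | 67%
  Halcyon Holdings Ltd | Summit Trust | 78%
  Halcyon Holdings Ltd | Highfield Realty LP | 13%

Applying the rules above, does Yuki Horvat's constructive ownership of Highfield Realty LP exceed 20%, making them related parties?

By spousal attribution (R2), Yuki Horvat is treated as also owning Hana Dlamini's interest in Ashford Media Ltd, giving 14% + 67% = 81%.
By spousal attribution (R2), Yuki Horvat is treated as also owning Hana Dlamini's interest in Halcyon Holdings Ltd, giving 7% + 24% = 31%.
By spousal attribution (R2), Yuki Horvat is treated as owning Hana Dlamini's 18% interest in Highfield Realty LP.
Chain via Ashford Media Ltd (R1): 81% × 11% = 8.91% of Highfield Realty LP.
Chain via Halcyon Holdings Ltd (R1): 31% × 13% = 4.03% of Highfield Realty LP.
Direct interest in Highfield Realty LP: 18%.
Aggregating (R3): 8.91% + 4.03% + 18% = 30.94%.
30.94% exceeds the 20% threshold, so Yuki is a related party to Highfield Realty LP.

Yes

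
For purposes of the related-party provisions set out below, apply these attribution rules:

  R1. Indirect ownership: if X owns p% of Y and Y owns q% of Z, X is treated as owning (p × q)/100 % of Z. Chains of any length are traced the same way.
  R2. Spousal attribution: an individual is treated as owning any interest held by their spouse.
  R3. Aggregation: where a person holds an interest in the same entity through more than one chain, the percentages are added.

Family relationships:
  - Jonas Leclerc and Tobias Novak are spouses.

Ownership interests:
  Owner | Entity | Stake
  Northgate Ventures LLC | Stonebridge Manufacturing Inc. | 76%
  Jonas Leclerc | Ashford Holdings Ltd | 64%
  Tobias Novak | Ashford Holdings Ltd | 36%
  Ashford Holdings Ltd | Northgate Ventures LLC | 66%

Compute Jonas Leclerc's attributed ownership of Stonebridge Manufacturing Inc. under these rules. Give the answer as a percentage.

50.16%

By spousal attribution (R2), Jonas Leclerc is treated as also owning Tobias Novak's interest in Ashford Holdings Ltd, giving 64% + 36% = 100%.
Chain via Ashford Holdings Ltd → Northgate Ventures LLC (R1): 100% × 66% × 76% = 50.16% of Stonebridge Manufacturing Inc.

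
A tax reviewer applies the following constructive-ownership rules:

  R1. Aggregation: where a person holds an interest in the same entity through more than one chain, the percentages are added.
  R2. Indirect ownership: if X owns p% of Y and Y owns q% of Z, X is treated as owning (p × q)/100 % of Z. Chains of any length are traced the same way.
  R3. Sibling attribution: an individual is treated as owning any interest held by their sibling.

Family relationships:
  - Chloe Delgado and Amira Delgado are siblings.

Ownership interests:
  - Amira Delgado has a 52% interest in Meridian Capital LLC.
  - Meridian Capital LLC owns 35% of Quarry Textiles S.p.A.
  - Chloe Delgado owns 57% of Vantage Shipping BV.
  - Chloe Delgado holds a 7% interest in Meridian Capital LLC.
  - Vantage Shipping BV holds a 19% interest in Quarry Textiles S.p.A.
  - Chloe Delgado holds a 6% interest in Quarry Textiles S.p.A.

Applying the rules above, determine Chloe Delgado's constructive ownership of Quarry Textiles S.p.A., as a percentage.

37.48%

By sibling attribution (R3), Chloe Delgado is treated as also owning Amira Delgado's interest in Meridian Capital LLC, giving 7% + 52% = 59%.
Chain via Vantage Shipping BV (R2): 57% × 19% = 10.83% of Quarry Textiles S.p.A.
Chain via Meridian Capital LLC (R2): 59% × 35% = 20.65% of Quarry Textiles S.p.A.
Direct interest in Quarry Textiles S.p.A: 6%.
Aggregating (R1): 10.83% + 20.65% + 6% = 37.48%.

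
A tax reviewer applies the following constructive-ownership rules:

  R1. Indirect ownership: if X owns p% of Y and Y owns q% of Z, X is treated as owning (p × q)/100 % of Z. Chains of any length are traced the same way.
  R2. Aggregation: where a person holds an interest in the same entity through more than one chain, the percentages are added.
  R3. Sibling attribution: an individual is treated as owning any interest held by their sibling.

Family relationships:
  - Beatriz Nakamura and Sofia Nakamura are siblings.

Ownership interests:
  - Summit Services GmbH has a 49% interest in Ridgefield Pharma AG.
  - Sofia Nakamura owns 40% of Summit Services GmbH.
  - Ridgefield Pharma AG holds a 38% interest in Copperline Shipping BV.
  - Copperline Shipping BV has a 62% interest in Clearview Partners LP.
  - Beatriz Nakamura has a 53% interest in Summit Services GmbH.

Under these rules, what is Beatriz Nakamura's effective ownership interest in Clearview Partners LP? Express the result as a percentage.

By sibling attribution (R3), Beatriz Nakamura is treated as also owning Sofia Nakamura's interest in Summit Services GmbH, giving 53% + 40% = 93%.
Chain via Summit Services GmbH → Ridgefield Pharma AG → Copperline Shipping BV (R1): 93% × 49% × 38% × 62% = 10.736292% of Clearview Partners LP.

10.736292%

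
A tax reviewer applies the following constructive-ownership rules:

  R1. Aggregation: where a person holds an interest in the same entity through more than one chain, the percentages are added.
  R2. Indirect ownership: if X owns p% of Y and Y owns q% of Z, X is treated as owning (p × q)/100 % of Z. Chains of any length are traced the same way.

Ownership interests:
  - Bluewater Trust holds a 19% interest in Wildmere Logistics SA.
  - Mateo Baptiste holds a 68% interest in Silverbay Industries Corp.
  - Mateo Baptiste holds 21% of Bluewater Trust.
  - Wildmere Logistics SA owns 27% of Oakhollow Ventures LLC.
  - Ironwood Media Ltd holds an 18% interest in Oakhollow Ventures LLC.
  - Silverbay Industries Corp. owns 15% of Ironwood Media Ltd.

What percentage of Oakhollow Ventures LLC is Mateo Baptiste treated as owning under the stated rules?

2.9133%

Chain via Silverbay Industries Corp. → Ironwood Media Ltd (R2): 68% × 15% × 18% = 1.836% of Oakhollow Ventures LLC.
Chain via Bluewater Trust → Wildmere Logistics SA (R2): 21% × 19% × 27% = 1.0773% of Oakhollow Ventures LLC.
Aggregating (R1): 1.836% + 1.0773% = 2.9133%.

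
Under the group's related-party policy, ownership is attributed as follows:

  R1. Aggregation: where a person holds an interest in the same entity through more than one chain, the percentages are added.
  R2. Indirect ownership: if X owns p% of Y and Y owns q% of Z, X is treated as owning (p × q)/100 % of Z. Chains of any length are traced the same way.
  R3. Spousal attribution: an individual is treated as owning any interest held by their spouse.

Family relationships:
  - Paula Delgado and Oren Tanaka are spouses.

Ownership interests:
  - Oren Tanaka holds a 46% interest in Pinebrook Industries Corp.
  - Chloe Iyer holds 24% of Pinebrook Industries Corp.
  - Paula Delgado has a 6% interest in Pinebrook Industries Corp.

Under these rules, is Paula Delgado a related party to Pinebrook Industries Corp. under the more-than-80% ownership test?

No

By spousal attribution (R3), Paula Delgado is treated as also owning Oren Tanaka's interest in Pinebrook Industries Corp, giving 6% + 46% = 52%.
Direct interest in Pinebrook Industries Corp: 52%.
52% does not exceed the 80% threshold, so Paula is not a related party to Pinebrook Industries Corp.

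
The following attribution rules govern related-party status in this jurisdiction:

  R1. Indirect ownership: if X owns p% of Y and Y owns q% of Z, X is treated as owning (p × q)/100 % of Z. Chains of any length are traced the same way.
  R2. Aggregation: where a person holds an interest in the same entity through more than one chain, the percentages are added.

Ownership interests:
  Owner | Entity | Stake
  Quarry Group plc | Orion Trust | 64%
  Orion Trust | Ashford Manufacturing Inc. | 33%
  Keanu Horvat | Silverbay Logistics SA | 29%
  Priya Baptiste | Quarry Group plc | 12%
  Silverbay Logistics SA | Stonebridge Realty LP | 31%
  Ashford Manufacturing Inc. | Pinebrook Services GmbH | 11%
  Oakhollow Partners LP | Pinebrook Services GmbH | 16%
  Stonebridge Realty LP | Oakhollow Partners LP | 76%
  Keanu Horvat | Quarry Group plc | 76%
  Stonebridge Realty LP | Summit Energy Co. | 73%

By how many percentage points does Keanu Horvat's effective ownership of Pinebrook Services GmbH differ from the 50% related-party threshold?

Chain via Silverbay Logistics SA → Stonebridge Realty LP → Oakhollow Partners LP (R1): 29% × 31% × 76% × 16% = 1.093184% of Pinebrook Services GmbH.
Chain via Quarry Group plc → Orion Trust → Ashford Manufacturing Inc. (R1): 76% × 64% × 33% × 11% = 1.765632% of Pinebrook Services GmbH.
Aggregating (R2): 1.093184% + 1.765632% = 2.858816%.
2.858816% falls short of the 50% threshold by 47.141184 percentage points.

47.141184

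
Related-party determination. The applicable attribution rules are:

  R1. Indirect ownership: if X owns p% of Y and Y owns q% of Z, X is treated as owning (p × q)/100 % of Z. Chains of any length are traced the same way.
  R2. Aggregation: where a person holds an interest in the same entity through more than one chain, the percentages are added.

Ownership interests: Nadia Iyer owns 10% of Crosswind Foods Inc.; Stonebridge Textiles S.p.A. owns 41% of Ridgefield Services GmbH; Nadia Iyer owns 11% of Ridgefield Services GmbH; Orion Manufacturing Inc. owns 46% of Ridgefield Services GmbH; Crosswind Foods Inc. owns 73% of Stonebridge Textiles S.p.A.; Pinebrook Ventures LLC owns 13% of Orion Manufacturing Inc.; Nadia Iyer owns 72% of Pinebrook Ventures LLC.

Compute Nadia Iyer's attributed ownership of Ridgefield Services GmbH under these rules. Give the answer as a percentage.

18.2986%

Chain via Pinebrook Ventures LLC → Orion Manufacturing Inc. (R1): 72% × 13% × 46% = 4.3056% of Ridgefield Services GmbH.
Chain via Crosswind Foods Inc. → Stonebridge Textiles S.p.A. (R1): 10% × 73% × 41% = 2.993% of Ridgefield Services GmbH.
Direct interest in Ridgefield Services GmbH: 11%.
Aggregating (R2): 4.3056% + 2.993% + 11% = 18.2986%.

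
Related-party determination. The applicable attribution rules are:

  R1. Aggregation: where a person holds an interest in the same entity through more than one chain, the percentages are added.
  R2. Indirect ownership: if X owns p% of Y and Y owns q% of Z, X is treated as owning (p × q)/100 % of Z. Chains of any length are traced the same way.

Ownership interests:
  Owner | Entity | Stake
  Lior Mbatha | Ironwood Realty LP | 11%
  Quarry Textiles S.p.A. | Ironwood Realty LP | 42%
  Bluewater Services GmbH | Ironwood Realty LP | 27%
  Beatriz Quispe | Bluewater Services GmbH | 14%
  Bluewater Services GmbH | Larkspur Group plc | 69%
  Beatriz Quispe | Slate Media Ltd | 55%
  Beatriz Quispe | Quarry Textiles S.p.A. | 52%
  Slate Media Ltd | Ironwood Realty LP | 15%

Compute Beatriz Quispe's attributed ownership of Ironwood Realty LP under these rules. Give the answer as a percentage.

33.87%

Chain via Slate Media Ltd (R2): 55% × 15% = 8.25% of Ironwood Realty LP.
Chain via Quarry Textiles S.p.A. (R2): 52% × 42% = 21.84% of Ironwood Realty LP.
Chain via Bluewater Services GmbH (R2): 14% × 27% = 3.78% of Ironwood Realty LP.
Aggregating (R1): 8.25% + 21.84% + 3.78% = 33.87%.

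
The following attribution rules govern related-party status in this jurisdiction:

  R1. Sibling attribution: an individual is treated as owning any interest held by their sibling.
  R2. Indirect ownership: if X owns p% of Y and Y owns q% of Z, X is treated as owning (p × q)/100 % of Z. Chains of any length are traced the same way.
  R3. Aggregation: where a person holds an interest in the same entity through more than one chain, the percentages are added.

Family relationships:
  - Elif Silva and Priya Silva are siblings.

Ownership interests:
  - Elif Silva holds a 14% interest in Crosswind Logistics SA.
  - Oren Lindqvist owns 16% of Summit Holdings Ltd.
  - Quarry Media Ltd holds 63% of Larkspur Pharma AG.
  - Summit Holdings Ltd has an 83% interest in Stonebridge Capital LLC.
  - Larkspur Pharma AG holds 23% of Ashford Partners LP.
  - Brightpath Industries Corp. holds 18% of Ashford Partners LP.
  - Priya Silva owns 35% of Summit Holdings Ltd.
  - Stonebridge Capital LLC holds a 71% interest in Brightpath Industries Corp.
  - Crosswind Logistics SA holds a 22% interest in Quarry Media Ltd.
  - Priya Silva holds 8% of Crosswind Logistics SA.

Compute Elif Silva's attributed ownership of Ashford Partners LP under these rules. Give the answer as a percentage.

By sibling attribution (R1), Elif Silva is treated as also owning Priya Silva's interest in Crosswind Logistics SA, giving 14% + 8% = 22%.
By sibling attribution (R1), Elif Silva is treated as owning Priya Silva's 35% interest in Summit Holdings Ltd.
Chain via Crosswind Logistics SA → Quarry Media Ltd → Larkspur Pharma AG (R2): 22% × 22% × 63% × 23% = 0.701316% of Ashford Partners LP.
Chain via Summit Holdings Ltd → Stonebridge Capital LLC → Brightpath Industries Corp. (R2): 35% × 83% × 71% × 18% = 3.71259% of Ashford Partners LP.
Aggregating (R3): 0.701316% + 3.71259% = 4.413906%.

4.413906%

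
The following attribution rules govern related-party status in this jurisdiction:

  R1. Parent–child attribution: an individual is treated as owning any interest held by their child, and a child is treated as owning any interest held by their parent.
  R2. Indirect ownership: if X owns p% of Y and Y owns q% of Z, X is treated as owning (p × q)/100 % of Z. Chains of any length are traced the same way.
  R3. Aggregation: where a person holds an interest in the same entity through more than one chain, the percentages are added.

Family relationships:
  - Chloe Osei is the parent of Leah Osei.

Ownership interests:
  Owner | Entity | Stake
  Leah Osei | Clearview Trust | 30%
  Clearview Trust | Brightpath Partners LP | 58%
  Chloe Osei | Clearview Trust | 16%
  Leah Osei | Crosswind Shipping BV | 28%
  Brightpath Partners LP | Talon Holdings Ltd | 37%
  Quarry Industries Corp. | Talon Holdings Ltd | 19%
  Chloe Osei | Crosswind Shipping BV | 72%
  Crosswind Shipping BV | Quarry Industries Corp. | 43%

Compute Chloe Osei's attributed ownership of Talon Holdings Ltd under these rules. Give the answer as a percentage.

18.0416%

By parent–child attribution (R1), Chloe Osei is treated as also owning Leah Osei's interest in Clearview Trust, giving 16% + 30% = 46%.
By parent–child attribution (R1), Chloe Osei is treated as also owning Leah Osei's interest in Crosswind Shipping BV, giving 72% + 28% = 100%.
Chain via Clearview Trust → Brightpath Partners LP (R2): 46% × 58% × 37% = 9.8716% of Talon Holdings Ltd.
Chain via Crosswind Shipping BV → Quarry Industries Corp. (R2): 100% × 43% × 19% = 8.17% of Talon Holdings Ltd.
Aggregating (R3): 9.8716% + 8.17% = 18.0416%.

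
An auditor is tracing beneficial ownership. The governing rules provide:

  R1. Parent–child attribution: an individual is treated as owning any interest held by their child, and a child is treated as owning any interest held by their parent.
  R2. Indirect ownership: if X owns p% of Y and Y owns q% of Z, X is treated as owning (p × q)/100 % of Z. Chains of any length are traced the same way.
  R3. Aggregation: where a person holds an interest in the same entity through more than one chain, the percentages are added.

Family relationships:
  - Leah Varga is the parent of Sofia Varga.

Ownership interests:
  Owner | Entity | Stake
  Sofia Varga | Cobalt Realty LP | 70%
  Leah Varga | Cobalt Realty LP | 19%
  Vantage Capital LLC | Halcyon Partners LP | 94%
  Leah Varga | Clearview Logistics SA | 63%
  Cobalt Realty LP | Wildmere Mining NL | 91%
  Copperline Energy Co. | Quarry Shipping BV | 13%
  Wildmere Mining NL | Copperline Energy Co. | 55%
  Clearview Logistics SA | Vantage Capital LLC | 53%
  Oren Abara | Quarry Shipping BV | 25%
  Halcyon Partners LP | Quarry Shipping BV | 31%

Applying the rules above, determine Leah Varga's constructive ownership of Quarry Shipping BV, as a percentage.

By parent–child attribution (R1), Leah Varga is treated as also owning Sofia Varga's interest in Cobalt Realty LP, giving 19% + 70% = 89%.
Chain via Clearview Logistics SA → Vantage Capital LLC → Halcyon Partners LP (R2): 63% × 53% × 94% × 31% = 9.729846% of Quarry Shipping BV.
Chain via Cobalt Realty LP → Wildmere Mining NL → Copperline Energy Co. (R2): 89% × 91% × 55% × 13% = 5.790785% of Quarry Shipping BV.
Aggregating (R3): 9.729846% + 5.790785% = 15.520631%.

15.520631%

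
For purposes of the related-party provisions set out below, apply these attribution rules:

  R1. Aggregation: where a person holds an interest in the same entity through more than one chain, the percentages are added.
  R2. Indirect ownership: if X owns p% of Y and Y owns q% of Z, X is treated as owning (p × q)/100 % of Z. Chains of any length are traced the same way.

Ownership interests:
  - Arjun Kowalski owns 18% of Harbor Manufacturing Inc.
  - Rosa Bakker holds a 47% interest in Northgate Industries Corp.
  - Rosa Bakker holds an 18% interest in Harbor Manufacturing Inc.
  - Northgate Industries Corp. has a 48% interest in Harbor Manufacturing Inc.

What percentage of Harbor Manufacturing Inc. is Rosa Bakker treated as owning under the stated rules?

40.56%

Chain via Northgate Industries Corp. (R2): 47% × 48% = 22.56% of Harbor Manufacturing Inc.
Direct interest in Harbor Manufacturing Inc: 18%.
Aggregating (R1): 22.56% + 18% = 40.56%.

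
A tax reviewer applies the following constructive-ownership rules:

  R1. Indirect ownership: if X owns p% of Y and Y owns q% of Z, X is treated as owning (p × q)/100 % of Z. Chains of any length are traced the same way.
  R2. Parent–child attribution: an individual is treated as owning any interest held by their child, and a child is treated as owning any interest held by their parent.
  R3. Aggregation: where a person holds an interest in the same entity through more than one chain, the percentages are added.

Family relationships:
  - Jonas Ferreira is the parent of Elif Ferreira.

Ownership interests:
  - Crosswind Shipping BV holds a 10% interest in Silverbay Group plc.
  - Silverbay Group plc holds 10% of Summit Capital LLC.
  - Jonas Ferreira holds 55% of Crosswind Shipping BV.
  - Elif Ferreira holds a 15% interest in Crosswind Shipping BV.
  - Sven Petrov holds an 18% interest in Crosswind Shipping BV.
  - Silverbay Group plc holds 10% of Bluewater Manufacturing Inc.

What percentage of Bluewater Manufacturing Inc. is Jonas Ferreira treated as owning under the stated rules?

0.7%

By parent–child attribution (R2), Jonas Ferreira is treated as also owning Elif Ferreira's interest in Crosswind Shipping BV, giving 55% + 15% = 70%.
Chain via Crosswind Shipping BV → Silverbay Group plc (R1): 70% × 10% × 10% = 0.7% of Bluewater Manufacturing Inc.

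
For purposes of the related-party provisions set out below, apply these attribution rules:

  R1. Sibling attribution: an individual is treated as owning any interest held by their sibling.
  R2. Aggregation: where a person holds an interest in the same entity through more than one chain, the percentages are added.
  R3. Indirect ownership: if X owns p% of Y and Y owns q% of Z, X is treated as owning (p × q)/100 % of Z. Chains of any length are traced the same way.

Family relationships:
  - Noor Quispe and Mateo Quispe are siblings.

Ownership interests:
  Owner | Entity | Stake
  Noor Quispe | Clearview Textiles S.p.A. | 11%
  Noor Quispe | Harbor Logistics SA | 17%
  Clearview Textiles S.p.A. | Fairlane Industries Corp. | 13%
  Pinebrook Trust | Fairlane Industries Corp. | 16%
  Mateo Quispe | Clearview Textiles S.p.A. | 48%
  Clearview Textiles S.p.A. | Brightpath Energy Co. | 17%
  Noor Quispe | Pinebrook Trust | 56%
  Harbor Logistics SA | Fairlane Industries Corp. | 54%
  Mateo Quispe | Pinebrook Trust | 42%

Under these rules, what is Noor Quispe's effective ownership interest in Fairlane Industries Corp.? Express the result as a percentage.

By sibling attribution (R1), Noor Quispe is treated as also owning Mateo Quispe's interest in Clearview Textiles S.p.A, giving 11% + 48% = 59%.
By sibling attribution (R1), Noor Quispe is treated as also owning Mateo Quispe's interest in Pinebrook Trust, giving 56% + 42% = 98%.
Chain via Clearview Textiles S.p.A. (R3): 59% × 13% = 7.67% of Fairlane Industries Corp.
Chain via Harbor Logistics SA (R3): 17% × 54% = 9.18% of Fairlane Industries Corp.
Chain via Pinebrook Trust (R3): 98% × 16% = 15.68% of Fairlane Industries Corp.
Aggregating (R2): 7.67% + 9.18% + 15.68% = 32.53%.

32.53%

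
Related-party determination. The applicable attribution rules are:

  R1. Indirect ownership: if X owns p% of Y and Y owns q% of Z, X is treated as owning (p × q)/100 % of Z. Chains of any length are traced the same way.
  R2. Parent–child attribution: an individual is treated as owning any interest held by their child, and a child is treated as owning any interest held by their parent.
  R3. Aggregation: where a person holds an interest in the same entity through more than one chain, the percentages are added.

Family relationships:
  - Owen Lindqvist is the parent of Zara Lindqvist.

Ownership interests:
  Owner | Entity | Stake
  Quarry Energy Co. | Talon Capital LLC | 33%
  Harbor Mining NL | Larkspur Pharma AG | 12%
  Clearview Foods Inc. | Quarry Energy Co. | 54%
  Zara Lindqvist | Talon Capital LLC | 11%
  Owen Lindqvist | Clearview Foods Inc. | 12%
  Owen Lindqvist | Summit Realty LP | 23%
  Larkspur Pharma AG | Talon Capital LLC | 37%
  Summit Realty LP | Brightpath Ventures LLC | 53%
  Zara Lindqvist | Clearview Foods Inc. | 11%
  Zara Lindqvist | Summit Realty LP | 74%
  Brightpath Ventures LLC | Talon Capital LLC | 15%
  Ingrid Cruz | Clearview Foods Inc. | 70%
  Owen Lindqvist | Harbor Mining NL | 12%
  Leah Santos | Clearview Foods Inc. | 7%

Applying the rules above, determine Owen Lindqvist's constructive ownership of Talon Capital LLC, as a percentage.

By parent–child attribution (R2), Owen Lindqvist is treated as also owning Zara Lindqvist's interest in Summit Realty LP, giving 23% + 74% = 97%.
By parent–child attribution (R2), Owen Lindqvist is treated as also owning Zara Lindqvist's interest in Clearview Foods Inc, giving 12% + 11% = 23%.
By parent–child attribution (R2), Owen Lindqvist is treated as owning Zara Lindqvist's 11% interest in Talon Capital LLC.
Chain via Harbor Mining NL → Larkspur Pharma AG (R1): 12% × 12% × 37% = 0.5328% of Talon Capital LLC.
Chain via Summit Realty LP → Brightpath Ventures LLC (R1): 97% × 53% × 15% = 7.7115% of Talon Capital LLC.
Chain via Clearview Foods Inc. → Quarry Energy Co. (R1): 23% × 54% × 33% = 4.0986% of Talon Capital LLC.
Direct interest in Talon Capital LLC: 11%.
Aggregating (R3): 0.5328% + 7.7115% + 4.0986% + 11% = 23.3429%.

23.3429%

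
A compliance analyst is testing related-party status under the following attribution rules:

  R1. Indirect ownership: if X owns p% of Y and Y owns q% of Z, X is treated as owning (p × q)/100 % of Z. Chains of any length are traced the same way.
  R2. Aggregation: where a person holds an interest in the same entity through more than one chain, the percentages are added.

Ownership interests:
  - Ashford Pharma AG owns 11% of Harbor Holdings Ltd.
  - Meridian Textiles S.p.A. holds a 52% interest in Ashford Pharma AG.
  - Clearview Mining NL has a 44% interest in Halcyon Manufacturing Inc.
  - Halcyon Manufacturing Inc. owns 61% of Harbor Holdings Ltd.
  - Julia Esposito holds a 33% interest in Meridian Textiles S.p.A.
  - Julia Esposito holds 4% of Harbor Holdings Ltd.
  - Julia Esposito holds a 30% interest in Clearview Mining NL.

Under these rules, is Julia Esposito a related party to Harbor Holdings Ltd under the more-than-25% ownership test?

Chain via Meridian Textiles S.p.A. → Ashford Pharma AG (R1): 33% × 52% × 11% = 1.8876% of Harbor Holdings Ltd.
Chain via Clearview Mining NL → Halcyon Manufacturing Inc. (R1): 30% × 44% × 61% = 8.052% of Harbor Holdings Ltd.
Direct interest in Harbor Holdings Ltd: 4%.
Aggregating (R2): 1.8876% + 8.052% + 4% = 13.9396%.
13.9396% does not exceed the 25% threshold, so Julia is not a related party to Harbor Holdings Ltd.

No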